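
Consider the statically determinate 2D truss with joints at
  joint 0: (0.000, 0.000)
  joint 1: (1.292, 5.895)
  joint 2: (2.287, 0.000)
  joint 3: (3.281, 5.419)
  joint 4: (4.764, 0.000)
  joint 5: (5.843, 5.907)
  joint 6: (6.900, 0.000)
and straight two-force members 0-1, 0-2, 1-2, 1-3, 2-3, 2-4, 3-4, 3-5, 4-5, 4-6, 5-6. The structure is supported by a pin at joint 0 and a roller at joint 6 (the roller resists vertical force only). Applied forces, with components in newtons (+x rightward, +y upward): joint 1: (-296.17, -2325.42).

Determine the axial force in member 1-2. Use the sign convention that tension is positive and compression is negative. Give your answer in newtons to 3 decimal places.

N=7 nodes, M=11 members, R=3 reactions → 2N=14, M+R=14
member 0 (0-1): L=6.0349, (cx,cy)=(0.2141,0.9768)
member 1 (0-2): L=2.2870, (cx,cy)=(1.0000,0.0000)
member 2 (1-2): L=5.9784, (cx,cy)=(0.1664,-0.9861)
member 3 (1-3): L=2.0452, (cx,cy)=(0.9725,-0.2327)
member 4 (2-3): L=5.5094, (cx,cy)=(0.1804,0.9836)
member 5 (2-4): L=2.4770, (cx,cy)=(1.0000,0.0000)
member 6 (3-4): L=5.6183, (cx,cy)=(0.2640,-0.9645)
member 7 (3-5): L=2.6081, (cx,cy)=(0.9823,0.1871)
member 8 (4-5): L=6.0047, (cx,cy)=(0.1797,0.9837)
member 9 (4-6): L=2.1360, (cx,cy)=(1.0000,0.0000)
member 10 (5-6): L=6.0008, (cx,cy)=(0.1761,-0.9844)
solve A·x = −loads:
  F[0-1] = -2193.8921 N (compression)
  F[0-2] = +173.5143 N (tension)
  F[1-2] = -148.8756 N (compression)
  F[1-3] = -152.9365 N (compression)
  F[2-3] = +149.2484 N (tension)
  F[2-4] = +121.8094 N (tension)
  F[3-4] = -202.5953 N (compression)
  F[3-5] = -69.5607 N (compression)
  F[4-5] = +198.6432 N (tension)
  F[4-6] = +32.6377 N (tension)
  F[5-6] = -185.2914 N (compression)
  Rx@0 = +296.1700 N
  Ry@0 = +2143.0257 N
  Ry@6 = +182.3943 N

-148.876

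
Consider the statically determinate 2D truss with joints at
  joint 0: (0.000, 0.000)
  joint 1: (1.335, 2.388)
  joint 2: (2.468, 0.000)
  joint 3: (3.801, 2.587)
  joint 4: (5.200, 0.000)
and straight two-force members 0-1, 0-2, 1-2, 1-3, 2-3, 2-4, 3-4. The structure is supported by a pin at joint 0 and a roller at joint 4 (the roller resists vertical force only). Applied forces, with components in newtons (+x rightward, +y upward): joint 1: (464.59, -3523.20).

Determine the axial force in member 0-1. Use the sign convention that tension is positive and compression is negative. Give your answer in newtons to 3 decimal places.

N=5 nodes, M=7 members, R=3 reactions → 2N=10, M+R=10
member 0 (0-1): L=2.7358, (cx,cy)=(0.4880,0.8729)
member 1 (0-2): L=2.4680, (cx,cy)=(1.0000,0.0000)
member 2 (1-2): L=2.6431, (cx,cy)=(0.4287,-0.9035)
member 3 (1-3): L=2.4740, (cx,cy)=(0.9968,0.0804)
member 4 (2-3): L=2.9102, (cx,cy)=(0.4580,0.8889)
member 5 (2-4): L=2.7320, (cx,cy)=(1.0000,0.0000)
member 6 (3-4): L=2.9410, (cx,cy)=(0.4757,-0.8796)
solve A·x = −loads:
  F[0-1] = -2755.6873 N (compression)
  F[0-2] = +1809.2794 N (tension)
  F[1-2] = -1347.3263 N (compression)
  F[1-3] = -1235.7447 N (compression)
  F[2-3] = +1369.3579 N (tension)
  F[2-4] = +604.5215 N (tension)
  F[3-4] = -1270.8559 N (compression)
  Rx@0 = -464.5900 N
  Ry@0 = +2405.3321 N
  Ry@4 = +1117.8679 N

-2755.687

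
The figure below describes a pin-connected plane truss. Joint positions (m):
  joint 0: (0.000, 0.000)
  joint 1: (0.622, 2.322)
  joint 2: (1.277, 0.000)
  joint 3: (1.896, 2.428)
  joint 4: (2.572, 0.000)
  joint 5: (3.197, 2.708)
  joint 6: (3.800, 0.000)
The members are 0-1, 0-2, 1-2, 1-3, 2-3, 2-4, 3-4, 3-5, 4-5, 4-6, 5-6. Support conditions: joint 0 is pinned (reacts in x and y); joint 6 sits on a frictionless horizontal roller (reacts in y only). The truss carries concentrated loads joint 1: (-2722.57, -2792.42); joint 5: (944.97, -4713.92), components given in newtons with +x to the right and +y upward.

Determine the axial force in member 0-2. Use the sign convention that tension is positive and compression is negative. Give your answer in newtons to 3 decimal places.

-686.398

N=7 nodes, M=11 members, R=3 reactions → 2N=14, M+R=14
member 0 (0-1): L=2.4039, (cx,cy)=(0.2587,0.9659)
member 1 (0-2): L=1.2770, (cx,cy)=(1.0000,0.0000)
member 2 (1-2): L=2.4126, (cx,cy)=(0.2715,-0.9624)
member 3 (1-3): L=1.2784, (cx,cy)=(0.9966,0.0829)
member 4 (2-3): L=2.5057, (cx,cy)=(0.2470,0.9690)
member 5 (2-4): L=1.2950, (cx,cy)=(1.0000,0.0000)
member 6 (3-4): L=2.5203, (cx,cy)=(0.2682,-0.9634)
member 7 (3-5): L=1.3308, (cx,cy)=(0.9776,0.2104)
member 8 (4-5): L=2.7792, (cx,cy)=(0.2249,0.9744)
member 9 (4-6): L=1.2280, (cx,cy)=(1.0000,0.0000)
member 10 (5-6): L=2.7743, (cx,cy)=(0.2174,-0.9761)
solve A·x = −loads:
  F[0-1] = -4217.2075 N (compression)
  F[0-2] = -686.3978 N (compression)
  F[1-2] = +1438.4350 N (tension)
  F[1-3] = +1245.1351 N (tension)
  F[2-3] = -1428.6914 N (compression)
  F[2-4] = +57.0671 N (tension)
  F[3-4] = +1441.8612 N (tension)
  F[3-5] = +512.6471 N (tension)
  F[4-5] = -1425.5445 N (compression)
  F[4-6] = +764.3832 N (tension)
  F[5-6] = -3516.8267 N (compression)
  Rx@0 = +1777.6000 N
  Ry@0 = +4073.5877 N
  Ry@6 = +3432.7523 N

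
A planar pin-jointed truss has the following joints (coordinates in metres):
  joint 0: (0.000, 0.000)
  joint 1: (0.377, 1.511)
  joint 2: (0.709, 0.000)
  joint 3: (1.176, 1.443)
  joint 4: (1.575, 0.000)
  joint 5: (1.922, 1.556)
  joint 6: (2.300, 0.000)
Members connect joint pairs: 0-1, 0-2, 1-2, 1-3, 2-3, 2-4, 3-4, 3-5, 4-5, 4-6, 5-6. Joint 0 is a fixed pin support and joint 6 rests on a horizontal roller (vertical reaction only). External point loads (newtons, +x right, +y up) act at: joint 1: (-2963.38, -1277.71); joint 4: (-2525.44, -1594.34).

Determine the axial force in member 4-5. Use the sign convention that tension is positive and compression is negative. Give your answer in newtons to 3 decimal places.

-709.778

N=7 nodes, M=11 members, R=3 reactions → 2N=14, M+R=14
member 0 (0-1): L=1.5573, (cx,cy)=(0.2421,0.9703)
member 1 (0-2): L=0.7090, (cx,cy)=(1.0000,0.0000)
member 2 (1-2): L=1.5470, (cx,cy)=(0.2146,-0.9767)
member 3 (1-3): L=0.8019, (cx,cy)=(0.9964,-0.0848)
member 4 (2-3): L=1.5167, (cx,cy)=(0.3079,0.9514)
member 5 (2-4): L=0.8660, (cx,cy)=(1.0000,0.0000)
member 6 (3-4): L=1.4971, (cx,cy)=(0.2665,-0.9638)
member 7 (3-5): L=0.7545, (cx,cy)=(0.9887,0.1498)
member 8 (4-5): L=1.5942, (cx,cy)=(0.2177,0.9760)
member 9 (4-6): L=0.7250, (cx,cy)=(1.0000,0.0000)
member 10 (5-6): L=1.6013, (cx,cy)=(0.2361,-0.9717)
solve A·x = −loads:
  F[0-1] = -3625.4898 N (compression)
  F[0-2] = -4611.1530 N (compression)
  F[1-2] = +2151.8722 N (tension)
  F[1-3] = +1629.7856 N (tension)
  F[2-3] = -2209.0614 N (compression)
  F[2-4] = -3469.1673 N (compression)
  F[3-4] = +2372.9218 N (tension)
  F[3-5] = +314.8788 N (tension)
  F[4-5] = -709.7777 N (compression)
  F[4-6] = -156.8365 N (compression)
  F[5-6] = +664.3793 N (tension)
  Rx@0 = +5488.8200 N
  Ry@0 = +3517.6522 N
  Ry@6 = -645.6022 N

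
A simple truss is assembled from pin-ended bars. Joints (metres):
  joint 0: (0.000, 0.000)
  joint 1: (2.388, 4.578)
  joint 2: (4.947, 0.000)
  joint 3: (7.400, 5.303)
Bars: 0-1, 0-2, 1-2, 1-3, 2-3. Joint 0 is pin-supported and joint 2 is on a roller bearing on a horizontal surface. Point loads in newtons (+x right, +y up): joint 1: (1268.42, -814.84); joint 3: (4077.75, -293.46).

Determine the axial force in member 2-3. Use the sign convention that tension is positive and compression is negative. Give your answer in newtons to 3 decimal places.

-1043.034

N=4 nodes, M=5 members, R=3 reactions → 2N=8, M+R=8
member 0 (0-1): L=5.1634, (cx,cy)=(0.4625,0.8866)
member 1 (0-2): L=4.9470, (cx,cy)=(1.0000,0.0000)
member 2 (1-2): L=5.2447, (cx,cy)=(0.4879,-0.8729)
member 3 (1-3): L=5.0642, (cx,cy)=(0.9897,0.1432)
member 4 (2-3): L=5.8429, (cx,cy)=(0.4198,0.9076)
solve A·x = −loads:
  F[0-1] = +5942.7687 N (tension)
  F[0-2] = +2597.7192 N (tension)
  F[1-2] = -6221.4917 N (compression)
  F[1-3] = +4562.6445 N (tension)
  F[2-3] = -1043.0337 N (compression)
  Rx@0 = -5346.1700 N
  Ry@0 = -5269.0149 N
  Ry@2 = +6377.3149 N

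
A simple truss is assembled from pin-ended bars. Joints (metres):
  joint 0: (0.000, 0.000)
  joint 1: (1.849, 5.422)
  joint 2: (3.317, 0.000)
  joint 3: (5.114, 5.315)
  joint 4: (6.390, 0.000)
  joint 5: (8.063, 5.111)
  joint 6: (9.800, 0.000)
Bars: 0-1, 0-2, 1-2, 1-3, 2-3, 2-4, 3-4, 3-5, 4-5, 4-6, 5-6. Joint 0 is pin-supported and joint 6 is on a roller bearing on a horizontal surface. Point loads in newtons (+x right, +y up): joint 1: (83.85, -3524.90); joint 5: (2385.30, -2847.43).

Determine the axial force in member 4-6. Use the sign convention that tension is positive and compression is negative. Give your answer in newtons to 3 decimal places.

1460.763

N=7 nodes, M=11 members, R=3 reactions → 2N=14, M+R=14
member 0 (0-1): L=5.7286, (cx,cy)=(0.3228,0.9465)
member 1 (0-2): L=3.3170, (cx,cy)=(1.0000,0.0000)
member 2 (1-2): L=5.6172, (cx,cy)=(0.2613,-0.9652)
member 3 (1-3): L=3.2668, (cx,cy)=(0.9995,-0.0328)
member 4 (2-3): L=5.6106, (cx,cy)=(0.3203,0.9473)
member 5 (2-4): L=3.0730, (cx,cy)=(1.0000,0.0000)
member 6 (3-4): L=5.4660, (cx,cy)=(0.2334,-0.9724)
member 7 (3-5): L=2.9560, (cx,cy)=(0.9976,-0.0690)
member 8 (4-5): L=5.3778, (cx,cy)=(0.3111,0.9504)
member 9 (4-6): L=3.4100, (cx,cy)=(1.0000,0.0000)
member 10 (5-6): L=5.3981, (cx,cy)=(0.3218,-0.9468)
solve A·x = −loads:
  F[0-1] = -2191.4271 N (compression)
  F[0-2] = +3176.4689 N (tension)
  F[1-2] = -1489.3479 N (compression)
  F[1-3] = -402.1593 N (compression)
  F[2-3] = +1517.5321 N (tension)
  F[2-4] = +2301.1953 N (tension)
  F[3-4] = -1523.2643 N (compression)
  F[3-5] = +440.7496 N (tension)
  F[4-5] = +1558.5106 N (tension)
  F[4-6] = +1460.7626 N (tension)
  F[5-6] = -4539.6335 N (compression)
  Rx@0 = -2469.1500 N
  Ry@0 = +2074.1391 N
  Ry@6 = +4298.1909 N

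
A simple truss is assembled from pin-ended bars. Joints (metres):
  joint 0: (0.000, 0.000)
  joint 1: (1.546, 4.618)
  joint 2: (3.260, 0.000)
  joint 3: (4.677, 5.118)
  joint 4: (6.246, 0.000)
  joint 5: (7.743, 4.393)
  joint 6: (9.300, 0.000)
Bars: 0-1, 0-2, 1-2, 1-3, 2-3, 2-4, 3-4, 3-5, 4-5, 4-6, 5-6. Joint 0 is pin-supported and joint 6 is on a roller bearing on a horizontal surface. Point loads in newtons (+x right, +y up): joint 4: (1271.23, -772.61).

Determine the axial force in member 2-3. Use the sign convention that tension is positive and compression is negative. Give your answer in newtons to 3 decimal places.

-235.242

N=7 nodes, M=11 members, R=3 reactions → 2N=14, M+R=14
member 0 (0-1): L=4.8699, (cx,cy)=(0.3175,0.9483)
member 1 (0-2): L=3.2600, (cx,cy)=(1.0000,0.0000)
member 2 (1-2): L=4.9258, (cx,cy)=(0.3480,-0.9375)
member 3 (1-3): L=3.1707, (cx,cy)=(0.9875,0.1577)
member 4 (2-3): L=5.3105, (cx,cy)=(0.2668,0.9637)
member 5 (2-4): L=2.9860, (cx,cy)=(1.0000,0.0000)
member 6 (3-4): L=5.3531, (cx,cy)=(0.2931,-0.9561)
member 7 (3-5): L=3.1506, (cx,cy)=(0.9732,-0.2301)
member 8 (4-5): L=4.6411, (cx,cy)=(0.3226,0.9466)
member 9 (4-6): L=3.0540, (cx,cy)=(1.0000,0.0000)
member 10 (5-6): L=4.6608, (cx,cy)=(0.3341,-0.9425)
solve A·x = −loads:
  F[0-1] = -267.5553 N (compression)
  F[0-2] = +1356.1680 N (tension)
  F[1-2] = +241.8256 N (tension)
  F[1-3] = -171.2266 N (compression)
  F[2-3] = -235.2424 N (compression)
  F[2-4] = +1503.0834 N (tension)
  F[3-4] = +347.9358 N (tension)
  F[3-5] = -343.0401 N (compression)
  F[4-5] = +464.7982 N (tension)
  F[4-6] = +183.9106 N (tension)
  F[5-6] = -550.5225 N (compression)
  Rx@0 = -1271.2300 N
  Ry@0 = +253.7152 N
  Ry@6 = +518.8948 N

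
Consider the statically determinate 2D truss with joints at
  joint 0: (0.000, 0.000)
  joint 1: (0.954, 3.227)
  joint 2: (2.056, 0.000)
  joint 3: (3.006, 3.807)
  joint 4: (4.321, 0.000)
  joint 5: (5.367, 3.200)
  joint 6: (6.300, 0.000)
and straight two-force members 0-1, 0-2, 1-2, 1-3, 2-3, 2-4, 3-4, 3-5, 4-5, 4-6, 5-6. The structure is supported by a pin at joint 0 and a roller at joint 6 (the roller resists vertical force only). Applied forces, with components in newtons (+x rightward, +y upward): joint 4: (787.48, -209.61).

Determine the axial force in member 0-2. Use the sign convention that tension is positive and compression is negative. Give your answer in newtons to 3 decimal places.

N=7 nodes, M=11 members, R=3 reactions → 2N=14, M+R=14
member 0 (0-1): L=3.3651, (cx,cy)=(0.2835,0.9590)
member 1 (0-2): L=2.0560, (cx,cy)=(1.0000,0.0000)
member 2 (1-2): L=3.4100, (cx,cy)=(0.3232,-0.9463)
member 3 (1-3): L=2.1324, (cx,cy)=(0.9623,0.2720)
member 4 (2-3): L=3.9237, (cx,cy)=(0.2421,0.9702)
member 5 (2-4): L=2.2650, (cx,cy)=(1.0000,0.0000)
member 6 (3-4): L=4.0277, (cx,cy)=(0.3265,-0.9452)
member 7 (3-5): L=2.4378, (cx,cy)=(0.9685,-0.2490)
member 8 (4-5): L=3.3666, (cx,cy)=(0.3107,0.9505)
member 9 (4-6): L=1.9790, (cx,cy)=(1.0000,0.0000)
member 10 (5-6): L=3.3332, (cx,cy)=(0.2799,-0.9600)
solve A·x = −loads:
  F[0-1] = -68.6612 N (compression)
  F[0-2] = +806.9455 N (tension)
  F[1-2] = +58.1508 N (tension)
  F[1-3] = -39.7570 N (compression)
  F[2-3] = -56.7180 N (compression)
  F[2-4] = +839.4704 N (tension)
  F[3-4] = +91.9703 N (tension)
  F[3-5] = -84.6848 N (compression)
  F[4-5] = +129.0673 N (tension)
  F[4-6] = +41.9167 N (tension)
  F[5-6] = -149.7519 N (compression)
  Rx@0 = -787.4800 N
  Ry@0 = +65.8442 N
  Ry@6 = +143.7658 N

806.946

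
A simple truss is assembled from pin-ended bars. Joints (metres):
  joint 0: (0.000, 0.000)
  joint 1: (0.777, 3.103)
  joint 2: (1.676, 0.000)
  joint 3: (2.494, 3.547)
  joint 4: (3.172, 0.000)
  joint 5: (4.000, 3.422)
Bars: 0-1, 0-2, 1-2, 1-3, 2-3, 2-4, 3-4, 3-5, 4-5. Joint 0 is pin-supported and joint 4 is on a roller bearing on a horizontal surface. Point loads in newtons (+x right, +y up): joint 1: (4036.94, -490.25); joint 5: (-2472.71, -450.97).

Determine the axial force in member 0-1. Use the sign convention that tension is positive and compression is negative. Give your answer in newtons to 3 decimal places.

1060.860

N=6 nodes, M=9 members, R=3 reactions → 2N=12, M+R=12
member 0 (0-1): L=3.1988, (cx,cy)=(0.2429,0.9701)
member 1 (0-2): L=1.6760, (cx,cy)=(1.0000,0.0000)
member 2 (1-2): L=3.2306, (cx,cy)=(0.2783,-0.9605)
member 3 (1-3): L=1.7735, (cx,cy)=(0.9682,0.2504)
member 4 (2-3): L=3.6401, (cx,cy)=(0.2247,0.9744)
member 5 (2-4): L=1.4960, (cx,cy)=(1.0000,0.0000)
member 6 (3-4): L=3.6112, (cx,cy)=(0.1877,-0.9822)
member 7 (3-5): L=1.5112, (cx,cy)=(0.9966,-0.0827)
member 8 (4-5): L=3.5207, (cx,cy)=(0.2352,0.9720)
solve A·x = −loads:
  F[0-1] = +1060.8598 N (tension)
  F[0-2] = +1306.5436 N (tension)
  F[1-2] = -2418.1229 N (compression)
  F[1-3] = -3208.5267 N (compression)
  F[2-3] = +2383.5730 N (tension)
  F[2-4] = +98.0036 N (tension)
  F[3-4] = -1351.0441 N (compression)
  F[3-5] = -2325.0251 N (compression)
  F[4-5] = -661.8521 N (compression)
  Rx@0 = -1564.2300 N
  Ry@0 = -1029.0875 N
  Ry@4 = +1970.3075 N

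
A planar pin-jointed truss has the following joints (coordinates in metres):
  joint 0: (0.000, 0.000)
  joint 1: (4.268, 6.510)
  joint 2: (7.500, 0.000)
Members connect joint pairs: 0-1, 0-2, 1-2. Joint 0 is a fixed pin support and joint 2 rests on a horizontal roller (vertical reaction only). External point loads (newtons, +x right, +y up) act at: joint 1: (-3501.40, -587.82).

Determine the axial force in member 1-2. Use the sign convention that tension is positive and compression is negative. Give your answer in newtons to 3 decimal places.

3019.692

N=3 nodes, M=3 members, R=3 reactions → 2N=6, M+R=6
member 0 (0-1): L=7.7843, (cx,cy)=(0.5483,0.8363)
member 1 (0-2): L=7.5000, (cx,cy)=(1.0000,0.0000)
member 2 (1-2): L=7.2681, (cx,cy)=(0.4447,-0.8957)
solve A·x = −loads:
  F[0-1] = -3937.0415 N (compression)
  F[0-2] = -1342.7974 N (compression)
  F[1-2] = +3019.6923 N (tension)
  Rx@0 = +3501.4000 N
  Ry@0 = +3292.5264 N
  Ry@2 = -2704.7064 N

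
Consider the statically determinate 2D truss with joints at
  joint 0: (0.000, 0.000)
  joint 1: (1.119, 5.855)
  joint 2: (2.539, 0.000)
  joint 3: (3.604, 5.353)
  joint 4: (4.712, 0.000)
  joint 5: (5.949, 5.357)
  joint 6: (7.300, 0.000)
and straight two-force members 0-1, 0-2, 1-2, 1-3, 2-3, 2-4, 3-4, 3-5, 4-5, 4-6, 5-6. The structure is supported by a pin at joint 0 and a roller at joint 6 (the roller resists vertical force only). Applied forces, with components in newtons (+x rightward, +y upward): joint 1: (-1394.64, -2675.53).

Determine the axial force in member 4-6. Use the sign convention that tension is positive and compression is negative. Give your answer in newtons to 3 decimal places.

N=7 nodes, M=11 members, R=3 reactions → 2N=14, M+R=14
member 0 (0-1): L=5.9610, (cx,cy)=(0.1877,0.9822)
member 1 (0-2): L=2.5390, (cx,cy)=(1.0000,0.0000)
member 2 (1-2): L=6.0247, (cx,cy)=(0.2357,-0.9718)
member 3 (1-3): L=2.5352, (cx,cy)=(0.9802,-0.1980)
member 4 (2-3): L=5.4579, (cx,cy)=(0.1951,0.9808)
member 5 (2-4): L=2.1730, (cx,cy)=(1.0000,0.0000)
member 6 (3-4): L=5.4665, (cx,cy)=(0.2027,-0.9792)
member 7 (3-5): L=2.3450, (cx,cy)=(1.0000,0.0017)
member 8 (4-5): L=5.4980, (cx,cy)=(0.2250,0.9744)
member 9 (4-6): L=2.5880, (cx,cy)=(1.0000,0.0000)
member 10 (5-6): L=5.5247, (cx,cy)=(0.2445,-0.9696)
solve A·x = −loads:
  F[0-1] = -3445.2299 N (compression)
  F[0-2] = -747.8978 N (compression)
  F[1-2] = +603.0721 N (tension)
  F[1-3] = +617.9932 N (tension)
  F[2-3] = -597.5685 N (compression)
  F[2-4] = -489.1534 N (compression)
  F[3-4] = +724.0655 N (tension)
  F[3-5] = +342.3929 N (tension)
  F[4-5] = -727.6937 N (compression)
  F[4-6] = -178.6669 N (compression)
  F[5-6] = +730.6340 N (tension)
  Rx@0 = +1394.6400 N
  Ry@0 = +3383.9819 N
  Ry@6 = -708.4519 N

-178.667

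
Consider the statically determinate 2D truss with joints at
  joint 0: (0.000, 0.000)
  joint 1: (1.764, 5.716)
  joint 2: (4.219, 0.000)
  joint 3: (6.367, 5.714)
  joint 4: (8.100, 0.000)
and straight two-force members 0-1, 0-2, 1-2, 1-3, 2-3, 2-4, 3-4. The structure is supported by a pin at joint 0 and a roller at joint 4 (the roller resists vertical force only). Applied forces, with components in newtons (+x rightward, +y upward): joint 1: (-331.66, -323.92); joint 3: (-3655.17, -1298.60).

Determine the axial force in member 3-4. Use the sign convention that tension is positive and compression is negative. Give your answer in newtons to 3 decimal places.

N=5 nodes, M=7 members, R=3 reactions → 2N=10, M+R=10
member 0 (0-1): L=5.9820, (cx,cy)=(0.2949,0.9555)
member 1 (0-2): L=4.2190, (cx,cy)=(1.0000,0.0000)
member 2 (1-2): L=6.2209, (cx,cy)=(0.3946,-0.9188)
member 3 (1-3): L=4.6030, (cx,cy)=(1.0000,-0.0004)
member 4 (2-3): L=6.1044, (cx,cy)=(0.3519,0.9360)
member 5 (2-4): L=3.8810, (cx,cy)=(1.0000,0.0000)
member 6 (3-4): L=5.9710, (cx,cy)=(0.2902,-0.9570)
solve A·x = −loads:
  F[0-1] = -3499.3389 N (compression)
  F[0-2] = -2954.9291 N (compression)
  F[1-2] = +3287.5048 N (tension)
  F[1-3] = -1997.6122 N (compression)
  F[2-3] = -3227.0647 N (compression)
  F[2-4] = -522.0271 N (compression)
  F[3-4] = +1798.6350 N (tension)
  Rx@0 = +3986.8300 N
  Ry@0 = +3343.7334 N
  Ry@4 = -1721.2134 N

1798.635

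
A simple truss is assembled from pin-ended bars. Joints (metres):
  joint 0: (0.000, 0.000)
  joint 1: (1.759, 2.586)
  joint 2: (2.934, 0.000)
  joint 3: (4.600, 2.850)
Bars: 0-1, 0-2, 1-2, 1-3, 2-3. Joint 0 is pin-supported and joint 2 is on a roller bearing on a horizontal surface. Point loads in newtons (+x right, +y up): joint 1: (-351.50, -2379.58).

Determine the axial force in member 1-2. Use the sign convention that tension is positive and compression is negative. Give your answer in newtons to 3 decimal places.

-1226.682

N=4 nodes, M=5 members, R=3 reactions → 2N=8, M+R=8
member 0 (0-1): L=3.1275, (cx,cy)=(0.5624,0.8268)
member 1 (0-2): L=2.9340, (cx,cy)=(1.0000,0.0000)
member 2 (1-2): L=2.8404, (cx,cy)=(0.4137,-0.9104)
member 3 (1-3): L=2.8532, (cx,cy)=(0.9957,0.0925)
member 4 (2-3): L=3.3012, (cx,cy)=(0.5047,0.8633)
solve A·x = −loads:
  F[0-1] = -1527.2147 N (compression)
  F[0-2] = +507.4418 N (tension)
  F[1-2] = -1226.6816 N (compression)
  F[1-3] = +0.0000 N (tension)
  F[2-3] = +0.0000 N (tension)
  Rx@0 = +351.5000 N
  Ry@0 = +1262.7762 N
  Ry@2 = +1116.8038 N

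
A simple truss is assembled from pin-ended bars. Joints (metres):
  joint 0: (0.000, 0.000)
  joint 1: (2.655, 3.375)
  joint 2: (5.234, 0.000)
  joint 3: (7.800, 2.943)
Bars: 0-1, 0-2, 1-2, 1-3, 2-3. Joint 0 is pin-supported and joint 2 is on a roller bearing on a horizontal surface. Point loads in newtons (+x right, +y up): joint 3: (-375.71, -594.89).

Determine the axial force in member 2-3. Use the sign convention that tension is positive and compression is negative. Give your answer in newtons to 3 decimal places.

N=4 nodes, M=5 members, R=3 reactions → 2N=8, M+R=8
member 0 (0-1): L=4.2941, (cx,cy)=(0.6183,0.7860)
member 1 (0-2): L=5.2340, (cx,cy)=(1.0000,0.0000)
member 2 (1-2): L=4.2476, (cx,cy)=(0.6072,-0.7946)
member 3 (1-3): L=5.1631, (cx,cy)=(0.9965,-0.0837)
member 4 (2-3): L=3.9046, (cx,cy)=(0.6572,0.7537)
solve A·x = −loads:
  F[0-1] = +102.2862 N (tension)
  F[0-2] = -438.9519 N (compression)
  F[1-2] = -115.2548 N (compression)
  F[1-3] = +133.6900 N (tension)
  F[2-3] = -774.4169 N (compression)
  Rx@0 = +375.7100 N
  Ry@0 = -80.3923 N
  Ry@2 = +675.2823 N

-774.417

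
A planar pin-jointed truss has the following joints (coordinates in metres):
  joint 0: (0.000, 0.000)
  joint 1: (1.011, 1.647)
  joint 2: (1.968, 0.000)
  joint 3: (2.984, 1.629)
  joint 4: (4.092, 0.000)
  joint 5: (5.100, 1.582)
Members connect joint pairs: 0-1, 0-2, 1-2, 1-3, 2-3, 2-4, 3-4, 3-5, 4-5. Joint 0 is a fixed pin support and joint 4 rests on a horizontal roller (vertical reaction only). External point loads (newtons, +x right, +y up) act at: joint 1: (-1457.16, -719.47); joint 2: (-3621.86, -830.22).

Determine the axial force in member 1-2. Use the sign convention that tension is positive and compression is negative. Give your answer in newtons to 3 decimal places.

N=6 nodes, M=9 members, R=3 reactions → 2N=12, M+R=12
member 0 (0-1): L=1.9325, (cx,cy)=(0.5231,0.8522)
member 1 (0-2): L=1.9680, (cx,cy)=(1.0000,0.0000)
member 2 (1-2): L=1.9049, (cx,cy)=(0.5024,-0.8646)
member 3 (1-3): L=1.9731, (cx,cy)=(1.0000,-0.0091)
member 4 (2-3): L=1.9199, (cx,cy)=(0.5292,0.8485)
member 5 (2-4): L=2.1240, (cx,cy)=(1.0000,0.0000)
member 6 (3-4): L=1.9701, (cx,cy)=(0.5624,-0.8269)
member 7 (3-5): L=2.1165, (cx,cy)=(0.9998,-0.0222)
member 8 (4-5): L=1.8758, (cx,cy)=(0.5374,0.8434)
solve A·x = −loads:
  F[0-1] = -1829.4570 N (compression)
  F[0-2] = -4121.9499 N (compression)
  F[1-2] = +971.0023 N (tension)
  F[1-3] = +12.2574 N (tension)
  F[2-3] = -11.0102 N (compression)
  F[2-4] = -6.4303 N (compression)
  F[3-4] = +11.4335 N (tension)
  F[3-5] = -0.0000 N (compression)
  F[4-5] = +0.0000 N (tension)
  Rx@0 = +5079.0200 N
  Ry@0 = +1559.1439 N
  Ry@4 = -9.4539 N

971.002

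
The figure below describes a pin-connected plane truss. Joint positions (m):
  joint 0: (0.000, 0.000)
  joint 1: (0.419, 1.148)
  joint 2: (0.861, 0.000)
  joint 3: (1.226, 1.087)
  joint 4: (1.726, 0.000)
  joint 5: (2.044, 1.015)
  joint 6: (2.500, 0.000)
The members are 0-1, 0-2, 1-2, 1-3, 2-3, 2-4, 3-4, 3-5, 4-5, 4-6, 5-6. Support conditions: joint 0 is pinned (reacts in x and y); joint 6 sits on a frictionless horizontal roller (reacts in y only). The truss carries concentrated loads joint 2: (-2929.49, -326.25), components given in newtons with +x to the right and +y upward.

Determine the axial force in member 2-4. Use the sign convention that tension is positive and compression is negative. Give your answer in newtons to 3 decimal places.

N=7 nodes, M=11 members, R=3 reactions → 2N=14, M+R=14
member 0 (0-1): L=1.2221, (cx,cy)=(0.3429,0.9394)
member 1 (0-2): L=0.8610, (cx,cy)=(1.0000,0.0000)
member 2 (1-2): L=1.2301, (cx,cy)=(0.3593,-0.9332)
member 3 (1-3): L=0.8093, (cx,cy)=(0.9972,-0.0754)
member 4 (2-3): L=1.1466, (cx,cy)=(0.3183,0.9480)
member 5 (2-4): L=0.8650, (cx,cy)=(1.0000,0.0000)
member 6 (3-4): L=1.1965, (cx,cy)=(0.4179,-0.9085)
member 7 (3-5): L=0.8212, (cx,cy)=(0.9961,-0.0877)
member 8 (4-5): L=1.0636, (cx,cy)=(0.2990,0.9543)
member 9 (4-6): L=0.7740, (cx,cy)=(1.0000,0.0000)
member 10 (5-6): L=1.1127, (cx,cy)=(0.4098,-0.9122)
solve A·x = −loads:
  F[0-1] = -227.6906 N (compression)
  F[0-2] = -2851.4241 N (compression)
  F[1-2] = +242.5781 N (tension)
  F[1-3] = -165.6970 N (compression)
  F[2-3] = +105.3514 N (tension)
  F[2-4] = +131.6902 N (tension)
  F[3-4] = -115.5989 N (compression)
  F[3-5] = -83.7048 N (compression)
  F[4-5] = +110.0549 N (tension)
  F[4-6] = +50.4792 N (tension)
  F[5-6] = -123.1789 N (compression)
  Rx@0 = +2929.4900 N
  Ry@0 = +213.8895 N
  Ry@6 = +112.3605 N

131.690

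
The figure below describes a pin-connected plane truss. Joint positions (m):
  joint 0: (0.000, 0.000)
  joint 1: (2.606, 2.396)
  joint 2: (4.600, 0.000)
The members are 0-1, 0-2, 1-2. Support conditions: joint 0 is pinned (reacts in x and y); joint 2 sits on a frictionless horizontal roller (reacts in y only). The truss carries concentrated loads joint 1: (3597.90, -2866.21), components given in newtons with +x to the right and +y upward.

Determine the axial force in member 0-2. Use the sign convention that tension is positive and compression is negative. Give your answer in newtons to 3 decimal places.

N=3 nodes, M=3 members, R=3 reactions → 2N=6, M+R=6
member 0 (0-1): L=3.5401, (cx,cy)=(0.7361,0.6768)
member 1 (0-2): L=4.6000, (cx,cy)=(1.0000,0.0000)
member 2 (1-2): L=3.1172, (cx,cy)=(0.6397,-0.7686)
solve A·x = −loads:
  F[0-1] = +933.1775 N (tension)
  F[0-2] = +2910.9461 N (tension)
  F[1-2] = -4550.6330 N (compression)
  Rx@0 = -3597.9000 N
  Ry@0 = -631.5969 N
  Ry@2 = +3497.8069 N

2910.946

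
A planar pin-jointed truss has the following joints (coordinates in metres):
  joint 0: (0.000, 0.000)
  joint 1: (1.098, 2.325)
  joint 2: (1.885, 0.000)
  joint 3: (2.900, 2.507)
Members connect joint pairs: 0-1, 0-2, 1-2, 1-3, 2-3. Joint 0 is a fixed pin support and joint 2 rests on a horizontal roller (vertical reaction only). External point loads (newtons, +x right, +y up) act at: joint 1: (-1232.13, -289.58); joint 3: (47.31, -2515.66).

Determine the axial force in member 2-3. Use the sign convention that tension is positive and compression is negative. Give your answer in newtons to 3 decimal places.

N=4 nodes, M=5 members, R=3 reactions → 2N=8, M+R=8
member 0 (0-1): L=2.5712, (cx,cy)=(0.4270,0.9042)
member 1 (0-2): L=1.8850, (cx,cy)=(1.0000,0.0000)
member 2 (1-2): L=2.4546, (cx,cy)=(0.3206,-0.9472)
member 3 (1-3): L=1.8112, (cx,cy)=(0.9949,0.1005)
member 4 (2-3): L=2.7047, (cx,cy)=(0.3753,0.9269)
solve A·x = −loads:
  F[0-1] = -246.7611 N (compression)
  F[0-2] = -1079.4449 N (compression)
  F[1-2] = +48.3379 N (tension)
  F[1-3] = +1116.9101 N (tension)
  F[2-3] = -2835.1046 N (compression)
  Rx@0 = +1184.8200 N
  Ry@0 = +223.1303 N
  Ry@2 = +2582.1097 N

-2835.105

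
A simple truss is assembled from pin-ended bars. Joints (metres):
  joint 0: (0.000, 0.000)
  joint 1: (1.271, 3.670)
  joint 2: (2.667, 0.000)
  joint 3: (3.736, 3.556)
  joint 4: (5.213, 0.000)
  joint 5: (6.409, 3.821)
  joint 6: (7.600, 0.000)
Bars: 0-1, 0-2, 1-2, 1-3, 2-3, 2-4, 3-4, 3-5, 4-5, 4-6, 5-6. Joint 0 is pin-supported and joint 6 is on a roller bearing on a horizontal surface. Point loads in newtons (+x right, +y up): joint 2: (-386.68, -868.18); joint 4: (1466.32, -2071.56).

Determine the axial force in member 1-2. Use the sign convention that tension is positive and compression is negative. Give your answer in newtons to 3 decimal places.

N=7 nodes, M=11 members, R=3 reactions → 2N=14, M+R=14
member 0 (0-1): L=3.8839, (cx,cy)=(0.3273,0.9449)
member 1 (0-2): L=2.6670, (cx,cy)=(1.0000,0.0000)
member 2 (1-2): L=3.9265, (cx,cy)=(0.3555,-0.9347)
member 3 (1-3): L=2.4676, (cx,cy)=(0.9989,-0.0462)
member 4 (2-3): L=3.7132, (cx,cy)=(0.2879,0.9577)
member 5 (2-4): L=2.5460, (cx,cy)=(1.0000,0.0000)
member 6 (3-4): L=3.8505, (cx,cy)=(0.3836,-0.9235)
member 7 (3-5): L=2.6861, (cx,cy)=(0.9951,0.0987)
member 8 (4-5): L=4.0038, (cx,cy)=(0.2987,0.9543)
member 9 (4-6): L=2.3870, (cx,cy)=(1.0000,0.0000)
member 10 (5-6): L=4.0023, (cx,cy)=(0.2976,-0.9547)
solve A·x = −loads:
  F[0-1] = -1284.9011 N (compression)
  F[0-2] = +1500.1265 N (tension)
  F[1-2] = +1343.4617 N (tension)
  F[1-3] = -899.0865 N (compression)
  F[2-3] = -404.6380 N (compression)
  F[2-4] = +2480.9383 N (tension)
  F[3-4] = +255.1982 N (tension)
  F[3-5] = -1117.9617 N (compression)
  F[4-5] = +1923.7156 N (tension)
  F[4-6] = +537.8636 N (tension)
  F[5-6] = -1807.4721 N (compression)
  Rx@0 = -1079.6400 N
  Ry@0 = +1214.1507 N
  Ry@6 = +1725.5893 N

1343.462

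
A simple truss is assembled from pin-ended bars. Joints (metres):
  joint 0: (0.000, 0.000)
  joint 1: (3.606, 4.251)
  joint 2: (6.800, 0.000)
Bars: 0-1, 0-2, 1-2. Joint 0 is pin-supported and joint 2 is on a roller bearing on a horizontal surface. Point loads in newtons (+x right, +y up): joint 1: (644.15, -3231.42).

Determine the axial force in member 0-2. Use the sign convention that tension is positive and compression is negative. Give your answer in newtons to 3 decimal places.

1590.081

N=3 nodes, M=3 members, R=3 reactions → 2N=6, M+R=6
member 0 (0-1): L=5.5744, (cx,cy)=(0.6469,0.7626)
member 1 (0-2): L=6.8000, (cx,cy)=(1.0000,0.0000)
member 2 (1-2): L=5.3172, (cx,cy)=(0.6007,-0.7995)
solve A·x = −loads:
  F[0-1] = -1462.2918 N (compression)
  F[0-2] = +1590.0812 N (tension)
  F[1-2] = -2647.0829 N (compression)
  Rx@0 = -644.1500 N
  Ry@0 = +1115.1285 N
  Ry@2 = +2116.2915 N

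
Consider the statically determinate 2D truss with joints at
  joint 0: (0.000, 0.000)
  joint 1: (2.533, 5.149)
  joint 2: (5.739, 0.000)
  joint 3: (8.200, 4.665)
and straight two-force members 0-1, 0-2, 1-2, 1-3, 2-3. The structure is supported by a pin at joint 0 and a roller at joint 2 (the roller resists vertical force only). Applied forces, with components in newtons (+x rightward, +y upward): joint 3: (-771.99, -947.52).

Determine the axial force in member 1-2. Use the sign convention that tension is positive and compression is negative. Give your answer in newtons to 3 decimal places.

N=4 nodes, M=5 members, R=3 reactions → 2N=8, M+R=8
member 0 (0-1): L=5.7383, (cx,cy)=(0.4414,0.8973)
member 1 (0-2): L=5.7390, (cx,cy)=(1.0000,0.0000)
member 2 (1-2): L=6.0655, (cx,cy)=(0.5286,-0.8489)
member 3 (1-3): L=5.6876, (cx,cy)=(0.9964,-0.0851)
member 4 (2-3): L=5.2743, (cx,cy)=(0.4666,0.8845)
solve A·x = −loads:
  F[0-1] = -246.5208 N (compression)
  F[0-2] = -663.1711 N (compression)
  F[1-2] = +286.7764 N (tension)
  F[1-3] = -261.3456 N (compression)
  F[2-3] = -1096.4309 N (compression)
  Rx@0 = +771.9900 N
  Ry@0 = +221.2035 N
  Ry@2 = +726.3165 N

286.776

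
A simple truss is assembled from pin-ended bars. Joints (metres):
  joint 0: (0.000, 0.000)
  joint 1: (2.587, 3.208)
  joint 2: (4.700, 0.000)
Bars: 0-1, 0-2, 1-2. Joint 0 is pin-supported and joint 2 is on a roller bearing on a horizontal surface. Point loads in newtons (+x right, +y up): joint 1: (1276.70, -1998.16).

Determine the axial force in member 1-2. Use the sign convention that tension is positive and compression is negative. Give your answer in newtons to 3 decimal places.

N=3 nodes, M=3 members, R=3 reactions → 2N=6, M+R=6
member 0 (0-1): L=4.1211, (cx,cy)=(0.6277,0.7784)
member 1 (0-2): L=4.7000, (cx,cy)=(1.0000,0.0000)
member 2 (1-2): L=3.8414, (cx,cy)=(0.5501,-0.8351)
solve A·x = −loads:
  F[0-1] = -34.5648 N (compression)
  F[0-2] = +1298.3976 N (tension)
  F[1-2] = -2360.4403 N (compression)
  Rx@0 = -1276.7000 N
  Ry@0 = +26.9061 N
  Ry@2 = +1971.2539 N

-2360.440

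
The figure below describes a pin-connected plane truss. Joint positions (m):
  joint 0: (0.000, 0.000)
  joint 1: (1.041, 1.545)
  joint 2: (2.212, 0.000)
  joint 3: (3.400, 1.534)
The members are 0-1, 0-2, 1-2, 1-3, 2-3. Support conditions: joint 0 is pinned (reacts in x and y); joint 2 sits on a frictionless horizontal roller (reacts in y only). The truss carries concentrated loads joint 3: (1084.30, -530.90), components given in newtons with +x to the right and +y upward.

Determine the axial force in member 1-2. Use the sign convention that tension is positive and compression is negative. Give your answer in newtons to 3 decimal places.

-1310.021

N=4 nodes, M=5 members, R=3 reactions → 2N=8, M+R=8
member 0 (0-1): L=1.8630, (cx,cy)=(0.5588,0.8293)
member 1 (0-2): L=2.2120, (cx,cy)=(1.0000,0.0000)
member 2 (1-2): L=1.9386, (cx,cy)=(0.6040,-0.7970)
member 3 (1-3): L=2.3590, (cx,cy)=(1.0000,-0.0047)
member 4 (2-3): L=1.9402, (cx,cy)=(0.6123,0.7906)
solve A·x = −loads:
  F[0-1] = +1250.5283 N (tension)
  F[0-2] = +385.5282 N (tension)
  F[1-2] = -1310.0212 N (compression)
  F[1-3] = +1490.0885 N (tension)
  F[2-3] = -662.7041 N (compression)
  Rx@0 = -1084.3000 N
  Ry@0 = -1037.0820 N
  Ry@2 = +1567.9820 N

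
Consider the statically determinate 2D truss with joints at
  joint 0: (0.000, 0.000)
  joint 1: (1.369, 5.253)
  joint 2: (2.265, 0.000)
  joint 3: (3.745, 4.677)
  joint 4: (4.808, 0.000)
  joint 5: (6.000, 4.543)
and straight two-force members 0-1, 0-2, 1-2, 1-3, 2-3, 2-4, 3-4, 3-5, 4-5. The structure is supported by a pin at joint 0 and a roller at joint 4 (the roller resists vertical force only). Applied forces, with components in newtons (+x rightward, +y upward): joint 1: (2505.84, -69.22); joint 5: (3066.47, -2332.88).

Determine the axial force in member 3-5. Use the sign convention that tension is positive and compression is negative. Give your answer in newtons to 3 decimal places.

N=6 nodes, M=9 members, R=3 reactions → 2N=12, M+R=12
member 0 (0-1): L=5.4285, (cx,cy)=(0.2522,0.9677)
member 1 (0-2): L=2.2650, (cx,cy)=(1.0000,0.0000)
member 2 (1-2): L=5.3289, (cx,cy)=(0.1681,-0.9858)
member 3 (1-3): L=2.4448, (cx,cy)=(0.9719,-0.2356)
member 4 (2-3): L=4.9056, (cx,cy)=(0.3017,0.9534)
member 5 (2-4): L=2.5430, (cx,cy)=(1.0000,0.0000)
member 6 (3-4): L=4.7963, (cx,cy)=(0.2216,-0.9751)
member 7 (3-5): L=2.2590, (cx,cy)=(0.9982,-0.0593)
member 8 (4-5): L=4.6968, (cx,cy)=(0.2538,0.9673)
solve A·x = −loads:
  F[0-1] = +6369.9708 N (tension)
  F[0-2] = +3965.8708 N (tension)
  F[1-2] = -6365.3474 N (compression)
  F[1-3] = +175.8233 N (tension)
  F[2-3] = +6581.3916 N (tension)
  F[2-4] = +910.0089 N (tension)
  F[3-4] = -6612.9977 N (compression)
  F[3-5] = +3628.4900 N (tension)
  F[4-5] = -2189.3226 N (compression)
  Rx@0 = -5572.3100 N
  Ry@0 = -6164.0799 N
  Ry@4 = +8566.1799 N

3628.490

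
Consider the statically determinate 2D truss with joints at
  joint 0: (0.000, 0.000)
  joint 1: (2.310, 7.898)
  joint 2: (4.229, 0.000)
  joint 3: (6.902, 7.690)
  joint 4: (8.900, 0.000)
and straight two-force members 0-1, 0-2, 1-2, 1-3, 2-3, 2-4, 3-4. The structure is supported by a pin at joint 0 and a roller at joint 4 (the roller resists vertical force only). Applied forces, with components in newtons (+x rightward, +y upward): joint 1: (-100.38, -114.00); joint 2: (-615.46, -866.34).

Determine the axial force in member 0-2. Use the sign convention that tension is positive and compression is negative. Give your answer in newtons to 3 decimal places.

N=5 nodes, M=7 members, R=3 reactions → 2N=10, M+R=10
member 0 (0-1): L=8.2289, (cx,cy)=(0.2807,0.9598)
member 1 (0-2): L=4.2290, (cx,cy)=(1.0000,0.0000)
member 2 (1-2): L=8.1278, (cx,cy)=(0.2361,-0.9717)
member 3 (1-3): L=4.5967, (cx,cy)=(0.9990,-0.0452)
member 4 (2-3): L=8.1413, (cx,cy)=(0.3283,0.9446)
member 5 (2-4): L=4.6710, (cx,cy)=(1.0000,0.0000)
member 6 (3-4): L=7.9453, (cx,cy)=(0.2515,-0.9679)
solve A·x = −loads:
  F[0-1] = -654.4895 N (compression)
  F[0-2] = -532.1127 N (compression)
  F[1-2] = +538.9489 N (tension)
  F[1-3] = -210.8110 N (compression)
  F[2-3] = +362.7367 N (tension)
  F[2-4] = +91.4994 N (tension)
  F[3-4] = -363.8600 N (compression)
  Rx@0 = +715.8400 N
  Ry@0 = +628.1725 N
  Ry@4 = +352.1675 N

-532.113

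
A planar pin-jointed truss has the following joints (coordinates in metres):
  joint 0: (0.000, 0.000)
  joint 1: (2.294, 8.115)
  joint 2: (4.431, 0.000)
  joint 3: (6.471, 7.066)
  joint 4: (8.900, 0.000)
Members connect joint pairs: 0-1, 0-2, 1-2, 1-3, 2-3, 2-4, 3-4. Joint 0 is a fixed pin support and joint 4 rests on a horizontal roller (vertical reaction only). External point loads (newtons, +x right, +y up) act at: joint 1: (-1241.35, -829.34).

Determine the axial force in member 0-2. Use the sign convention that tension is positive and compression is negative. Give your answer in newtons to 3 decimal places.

N=5 nodes, M=7 members, R=3 reactions → 2N=10, M+R=10
member 0 (0-1): L=8.4330, (cx,cy)=(0.2720,0.9623)
member 1 (0-2): L=4.4310, (cx,cy)=(1.0000,0.0000)
member 2 (1-2): L=8.3917, (cx,cy)=(0.2547,-0.9670)
member 3 (1-3): L=4.3067, (cx,cy)=(0.9699,-0.2436)
member 4 (2-3): L=7.3546, (cx,cy)=(0.2774,0.9608)
member 5 (2-4): L=4.4690, (cx,cy)=(1.0000,0.0000)
member 6 (3-4): L=7.4718, (cx,cy)=(0.3251,-0.9457)
solve A·x = −loads:
  F[0-1] = -1815.9138 N (compression)
  F[0-2] = -747.3738 N (compression)
  F[1-2] = +808.7924 N (tension)
  F[1-3] = +558.2210 N (tension)
  F[2-3] = -814.0710 N (compression)
  F[2-4] = -315.6034 N (compression)
  F[3-4] = +970.8268 N (tension)
  Rx@0 = +1241.3500 N
  Ry@0 = +1747.4354 N
  Ry@4 = -918.0954 N

-747.374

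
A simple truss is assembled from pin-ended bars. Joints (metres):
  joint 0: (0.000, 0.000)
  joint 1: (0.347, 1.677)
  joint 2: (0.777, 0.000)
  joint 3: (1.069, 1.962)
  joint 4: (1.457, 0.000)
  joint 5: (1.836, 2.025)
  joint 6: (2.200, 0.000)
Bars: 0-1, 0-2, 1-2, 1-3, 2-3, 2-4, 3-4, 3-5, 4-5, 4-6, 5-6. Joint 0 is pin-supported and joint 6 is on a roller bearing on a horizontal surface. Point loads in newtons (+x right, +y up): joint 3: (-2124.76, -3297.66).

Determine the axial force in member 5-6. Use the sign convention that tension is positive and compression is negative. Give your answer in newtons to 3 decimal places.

N=7 nodes, M=11 members, R=3 reactions → 2N=14, M+R=14
member 0 (0-1): L=1.7125, (cx,cy)=(0.2026,0.9793)
member 1 (0-2): L=0.7770, (cx,cy)=(1.0000,0.0000)
member 2 (1-2): L=1.7313, (cx,cy)=(0.2484,-0.9687)
member 3 (1-3): L=0.7762, (cx,cy)=(0.9302,0.3672)
member 4 (2-3): L=1.9836, (cx,cy)=(0.1472,0.9891)
member 5 (2-4): L=0.6800, (cx,cy)=(1.0000,0.0000)
member 6 (3-4): L=2.0000, (cx,cy)=(0.1940,-0.9810)
member 7 (3-5): L=0.7696, (cx,cy)=(0.9966,0.0819)
member 8 (4-5): L=2.0602, (cx,cy)=(0.1840,0.9829)
member 9 (4-6): L=0.7430, (cx,cy)=(1.0000,0.0000)
member 10 (5-6): L=2.0575, (cx,cy)=(0.1769,-0.9842)
solve A·x = −loads:
  F[0-1] = -3666.2477 N (compression)
  F[0-2] = -1381.8869 N (compression)
  F[1-2] = +3090.7812 N (tension)
  F[1-3] = -1623.9730 N (compression)
  F[2-3] = -3026.9038 N (compression)
  F[2-4] = -168.6335 N (compression)
  F[3-4] = +307.3294 N (tension)
  F[3-5] = +109.3786 N (tension)
  F[4-5] = -306.7257 N (compression)
  F[4-6] = -52.5844 N (compression)
  F[5-6] = +297.2252 N (tension)
  Rx@0 = +2124.7600 N
  Ry@0 = +3590.1966 N
  Ry@6 = -292.5366 N

297.225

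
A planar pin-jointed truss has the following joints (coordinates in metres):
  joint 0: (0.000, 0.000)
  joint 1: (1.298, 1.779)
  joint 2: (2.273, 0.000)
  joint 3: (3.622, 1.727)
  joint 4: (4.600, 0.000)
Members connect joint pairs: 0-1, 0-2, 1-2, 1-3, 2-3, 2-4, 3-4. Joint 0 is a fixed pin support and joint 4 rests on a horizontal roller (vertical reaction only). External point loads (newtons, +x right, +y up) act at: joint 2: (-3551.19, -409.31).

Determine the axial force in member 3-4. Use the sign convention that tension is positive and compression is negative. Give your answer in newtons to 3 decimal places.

N=5 nodes, M=7 members, R=3 reactions → 2N=10, M+R=10
member 0 (0-1): L=2.2022, (cx,cy)=(0.5894,0.8078)
member 1 (0-2): L=2.2730, (cx,cy)=(1.0000,0.0000)
member 2 (1-2): L=2.0287, (cx,cy)=(0.4806,-0.8769)
member 3 (1-3): L=2.3246, (cx,cy)=(0.9997,-0.0224)
member 4 (2-3): L=2.1914, (cx,cy)=(0.6156,0.7881)
member 5 (2-4): L=2.3270, (cx,cy)=(1.0000,0.0000)
member 6 (3-4): L=1.9847, (cx,cy)=(0.4928,-0.8702)
solve A·x = −loads:
  F[0-1] = -256.3126 N (compression)
  F[0-2] = -3400.1160 N (compression)
  F[1-2] = +242.9495 N (tension)
  F[1-3] = -267.9056 N (compression)
  F[2-3] = +249.0374 N (tension)
  F[2-4] = +114.5356 N (tension)
  F[3-4] = -232.4317 N (compression)
  Rx@0 = +3551.1900 N
  Ry@0 = +207.0575 N
  Ry@4 = +202.2525 N

-232.432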